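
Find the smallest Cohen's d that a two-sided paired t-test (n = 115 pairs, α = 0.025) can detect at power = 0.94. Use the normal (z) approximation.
d ≈ 0.35

Minimum detectable effect (paired t-test, normal approximation):
d = (z_{α/2} + z_β) / √n
d = (2.241 + 1.555) / √115
d = 3.796 / 10.724
d ≈ 0.35

By Cohen's convention (0.2 small / 0.5 medium / 0.8 large): small effect.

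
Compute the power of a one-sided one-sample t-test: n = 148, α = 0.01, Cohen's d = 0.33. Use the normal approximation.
Power ≈ 0.95

Power calculation (one-sample t-test, normal approximation):
z_β = d · √n - z_α
z_β = 0.33 · √148 - 2.326
z_β = 0.33 · 12.166 - 2.326
z_β = 1.688

Power = Φ(z_β) = Φ(1.688) ≈ 0.954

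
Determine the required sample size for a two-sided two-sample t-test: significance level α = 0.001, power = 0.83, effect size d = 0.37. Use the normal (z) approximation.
n = 264 per group

Sample size formula (two-sample t-test, normal approximation):
n = 2 · ((z_{α/2} + z_β) / d)²

z_{α/2} = 3.291 (for α = 0.001, two-sided)
z_β = 0.954 (for power = 0.83)
d = 0.37

n = 2 · ((3.291 + 0.954) / 0.37)²
n = 2 · (11.473)²
n ≈ 263.26
Round up to the next whole number: n = 264 per group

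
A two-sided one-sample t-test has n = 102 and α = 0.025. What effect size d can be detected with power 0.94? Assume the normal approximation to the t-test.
d ≈ 0.38

Minimum detectable effect (one-sample t-test, normal approximation):
d = (z_{α/2} + z_β) / √n
d = (2.241 + 1.555) / √102
d = 3.796 / 10.100
d ≈ 0.38

By Cohen's convention (0.2 small / 0.5 medium / 0.8 large): small effect.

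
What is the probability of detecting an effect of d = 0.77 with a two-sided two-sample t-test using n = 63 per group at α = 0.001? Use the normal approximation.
Power ≈ 0.85

Power calculation (two-sample t-test, normal approximation):
z_β = d · √(n/2) - z_{α/2}
z_β = 0.77 · √(63/2) - 3.291
z_β = 0.77 · 5.612 - 3.291
z_β = 1.031

Power = Φ(z_β) = Φ(1.031) ≈ 0.849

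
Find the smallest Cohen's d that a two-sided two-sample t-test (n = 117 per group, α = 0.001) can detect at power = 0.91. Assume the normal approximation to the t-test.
d ≈ 0.61

Minimum detectable effect (two-sample t-test, normal approximation):
d = (z_{α/2} + z_β) / √(n/2)
d = (3.291 + 1.341) / √(117/2)
d = 4.631 / 7.649
d ≈ 0.61

By Cohen's convention (0.2 small / 0.5 medium / 0.8 large): medium effect.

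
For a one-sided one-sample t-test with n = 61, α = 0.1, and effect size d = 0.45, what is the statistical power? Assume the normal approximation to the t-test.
Power ≈ 0.99

Power calculation (one-sample t-test, normal approximation):
z_β = d · √n - z_α
z_β = 0.45 · √61 - 1.282
z_β = 0.45 · 7.810 - 1.282
z_β = 2.233

Power = Φ(z_β) = Φ(2.233) ≈ 0.987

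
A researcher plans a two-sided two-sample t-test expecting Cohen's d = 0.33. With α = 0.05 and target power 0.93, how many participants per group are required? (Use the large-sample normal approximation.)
n = 217 per group

Sample size formula (two-sample t-test, normal approximation):
n = 2 · ((z_{α/2} + z_β) / d)²

z_{α/2} = 1.960 (for α = 0.05, two-sided)
z_β = 1.476 (for power = 0.93)
d = 0.33

n = 2 · ((1.960 + 1.476) / 0.33)²
n = 2 · (10.412)²
n ≈ 216.82
Round up to the next whole number: n = 217 per group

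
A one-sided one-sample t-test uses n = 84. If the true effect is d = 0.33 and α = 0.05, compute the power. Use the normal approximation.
Power ≈ 0.92

Power calculation (one-sample t-test, normal approximation):
z_β = d · √n - z_α
z_β = 0.33 · √84 - 1.645
z_β = 0.33 · 9.165 - 1.645
z_β = 1.380

Power = Φ(z_β) = Φ(1.380) ≈ 0.916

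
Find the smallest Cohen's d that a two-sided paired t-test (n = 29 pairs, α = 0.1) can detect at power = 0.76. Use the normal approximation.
d ≈ 0.44

Minimum detectable effect (paired t-test, normal approximation):
d = (z_{α/2} + z_β) / √n
d = (1.645 + 0.706) / √29
d = 2.351 / 5.385
d ≈ 0.44

By Cohen's convention (0.2 small / 0.5 medium / 0.8 large): small effect.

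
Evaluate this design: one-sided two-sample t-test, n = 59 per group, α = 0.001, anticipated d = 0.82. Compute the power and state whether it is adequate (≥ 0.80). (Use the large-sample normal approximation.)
Power ≈ 0.91; the study is adequately powered (power ≥ 0.80)

Power calculation (two-sample t-test, normal approximation):
z_β = d · √(n/2) - z_α
z_β = 0.82 · √(59/2) - 3.090
z_β = 0.82 · 5.431 - 3.090
z_β = 1.364

Power = Φ(z_β) = Φ(1.364) ≈ 0.914

Effect size d = 0.82 is large by Cohen's convention (0.2/0.5/0.8).

Threshold: power ≥ 0.80 is conventionally adequate.
Power ≈ 0.91 → the study is adequately powered (power ≥ 0.80).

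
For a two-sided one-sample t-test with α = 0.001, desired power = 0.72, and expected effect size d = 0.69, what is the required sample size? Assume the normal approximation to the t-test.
n = 32

Sample size formula (one-sample t-test, normal approximation):
n = ((z_{α/2} + z_β) / d)²

z_{α/2} = 3.291 (for α = 0.001, two-sided)
z_β = 0.583 (for power = 0.72)
d = 0.69

n = ((3.291 + 0.583) / 0.69)²
n = (5.614)²
n ≈ 31.52
Round up to the next whole number: n = 32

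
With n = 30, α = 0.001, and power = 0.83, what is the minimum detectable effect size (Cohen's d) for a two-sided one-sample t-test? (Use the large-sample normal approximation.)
d ≈ 0.77

Minimum detectable effect (one-sample t-test, normal approximation):
d = (z_{α/2} + z_β) / √n
d = (3.291 + 0.954) / √30
d = 4.245 / 5.477
d ≈ 0.77

By Cohen's convention (0.2 small / 0.5 medium / 0.8 large): medium effect.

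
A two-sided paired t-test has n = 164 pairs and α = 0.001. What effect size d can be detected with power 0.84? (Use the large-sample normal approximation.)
d ≈ 0.33

Minimum detectable effect (paired t-test, normal approximation):
d = (z_{α/2} + z_β) / √n
d = (3.291 + 0.994) / √164
d = 4.285 / 12.806
d ≈ 0.33

By Cohen's convention (0.2 small / 0.5 medium / 0.8 large): small effect.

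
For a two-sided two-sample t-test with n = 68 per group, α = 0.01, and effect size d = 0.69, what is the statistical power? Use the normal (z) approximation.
Power ≈ 0.93

Power calculation (two-sample t-test, normal approximation):
z_β = d · √(n/2) - z_{α/2}
z_β = 0.69 · √(68/2) - 2.576
z_β = 0.69 · 5.831 - 2.576
z_β = 1.448

Power = Φ(z_β) = Φ(1.448) ≈ 0.926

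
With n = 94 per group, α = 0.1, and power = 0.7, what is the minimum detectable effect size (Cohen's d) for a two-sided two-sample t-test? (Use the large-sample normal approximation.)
d ≈ 0.32

Minimum detectable effect (two-sample t-test, normal approximation):
d = (z_{α/2} + z_β) / √(n/2)
d = (1.645 + 0.524) / √(94/2)
d = 2.169 / 6.856
d ≈ 0.32

By Cohen's convention (0.2 small / 0.5 medium / 0.8 large): small effect.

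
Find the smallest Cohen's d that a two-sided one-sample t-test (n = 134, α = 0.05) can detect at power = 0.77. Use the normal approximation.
d ≈ 0.23

Minimum detectable effect (one-sample t-test, normal approximation):
d = (z_{α/2} + z_β) / √n
d = (1.960 + 0.739) / √134
d = 2.699 / 11.576
d ≈ 0.23

By Cohen's convention (0.2 small / 0.5 medium / 0.8 large): small effect.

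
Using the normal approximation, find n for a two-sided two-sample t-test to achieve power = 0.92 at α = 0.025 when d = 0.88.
n = 35 per group

Sample size formula (two-sample t-test, normal approximation):
n = 2 · ((z_{α/2} + z_β) / d)²

z_{α/2} = 2.241 (for α = 0.025, two-sided)
z_β = 1.405 (for power = 0.92)
d = 0.88

n = 2 · ((2.241 + 1.405) / 0.88)²
n = 2 · (4.143)²
n ≈ 34.33
Round up to the next whole number: n = 35 per group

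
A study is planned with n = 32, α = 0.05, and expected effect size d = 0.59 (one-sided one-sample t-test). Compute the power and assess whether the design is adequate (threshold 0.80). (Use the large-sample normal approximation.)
Power ≈ 0.95; the study is adequately powered (power ≥ 0.80)

Power calculation (one-sample t-test, normal approximation):
z_β = d · √n - z_α
z_β = 0.59 · √32 - 1.645
z_β = 0.59 · 5.657 - 1.645
z_β = 1.693

Power = Φ(z_β) = Φ(1.693) ≈ 0.955

Effect size d = 0.59 is medium by Cohen's convention (0.2/0.5/0.8).

Threshold: power ≥ 0.80 is conventionally adequate.
Power ≈ 0.95 → the study is adequately powered (power ≥ 0.80).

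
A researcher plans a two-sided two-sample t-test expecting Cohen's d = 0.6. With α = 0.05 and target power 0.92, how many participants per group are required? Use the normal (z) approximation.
n = 63 per group

Sample size formula (two-sample t-test, normal approximation):
n = 2 · ((z_{α/2} + z_β) / d)²

z_{α/2} = 1.960 (for α = 0.05, two-sided)
z_β = 1.405 (for power = 0.92)
d = 0.6

n = 2 · ((1.960 + 1.405) / 0.6)²
n = 2 · (5.608)²
n ≈ 62.90
Round up to the next whole number: n = 63 per group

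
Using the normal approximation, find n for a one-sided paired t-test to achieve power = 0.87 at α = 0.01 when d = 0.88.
n = 16 pairs

Sample size formula (paired t-test, normal approximation):
n = ((z_α + z_β) / d)²

z_α = 2.326 (for α = 0.01, one-sided)
z_β = 1.126 (for power = 0.87)
d = 0.88

n = ((2.326 + 1.126) / 0.88)²
n = (3.923)²
n ≈ 15.39
Round up to the next whole number: n = 16 pairs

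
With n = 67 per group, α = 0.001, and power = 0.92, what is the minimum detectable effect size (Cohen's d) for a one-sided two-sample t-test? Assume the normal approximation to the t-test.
d ≈ 0.78

Minimum detectable effect (two-sample t-test, normal approximation):
d = (z_α + z_β) / √(n/2)
d = (3.090 + 1.405) / √(67/2)
d = 4.495 / 5.788
d ≈ 0.78

By Cohen's convention (0.2 small / 0.5 medium / 0.8 large): medium effect.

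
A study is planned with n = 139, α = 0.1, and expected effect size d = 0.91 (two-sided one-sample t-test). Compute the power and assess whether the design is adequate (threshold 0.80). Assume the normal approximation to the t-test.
Power ≈ 1.00; the study is adequately powered (power ≥ 0.80)

Power calculation (one-sample t-test, normal approximation):
z_β = d · √n - z_{α/2}
z_β = 0.91 · √139 - 1.645
z_β = 0.91 · 11.790 - 1.645
z_β = 9.084

Power = Φ(z_β) = Φ(9.084) ≈ 1.000

Effect size d = 0.91 is large by Cohen's convention (0.2/0.5/0.8).

Threshold: power ≥ 0.80 is conventionally adequate.
Power ≈ 1.00 → the study is adequately powered (power ≥ 0.80).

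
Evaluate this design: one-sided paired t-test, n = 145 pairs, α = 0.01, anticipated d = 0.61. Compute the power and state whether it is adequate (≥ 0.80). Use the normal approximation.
Power ≈ 1.00; the study is adequately powered (power ≥ 0.80)

Power calculation (paired t-test, normal approximation):
z_β = d · √n - z_α
z_β = 0.61 · √145 - 2.326
z_β = 0.61 · 12.042 - 2.326
z_β = 5.019

Power = Φ(z_β) = Φ(5.019) ≈ 1.000

Effect size d = 0.61 is medium by Cohen's convention (0.2/0.5/0.8).

Threshold: power ≥ 0.80 is conventionally adequate.
Power ≈ 1.00 → the study is adequately powered (power ≥ 0.80).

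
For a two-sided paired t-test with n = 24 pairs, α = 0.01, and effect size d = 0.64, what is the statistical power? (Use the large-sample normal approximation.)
Power ≈ 0.71

Power calculation (paired t-test, normal approximation):
z_β = d · √n - z_{α/2}
z_β = 0.64 · √24 - 2.576
z_β = 0.64 · 4.899 - 2.576
z_β = 0.560

Power = Φ(z_β) = Φ(0.560) ≈ 0.712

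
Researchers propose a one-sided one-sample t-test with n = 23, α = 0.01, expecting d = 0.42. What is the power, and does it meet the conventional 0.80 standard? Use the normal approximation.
Power ≈ 0.38; the study is underpowered (power < 0.80)

Power calculation (one-sample t-test, normal approximation):
z_β = d · √n - z_α
z_β = 0.42 · √23 - 2.326
z_β = 0.42 · 4.796 - 2.326
z_β = -0.312

Power = Φ(z_β) = Φ(-0.312) ≈ 0.377

Effect size d = 0.42 is small by Cohen's convention (0.2/0.5/0.8).

Threshold: power ≥ 0.80 is conventionally adequate.
Power ≈ 0.38 → the study is underpowered (power < 0.80).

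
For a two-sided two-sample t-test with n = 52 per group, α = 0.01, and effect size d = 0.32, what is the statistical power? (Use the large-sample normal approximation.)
Power ≈ 0.17

Power calculation (two-sample t-test, normal approximation):
z_β = d · √(n/2) - z_{α/2}
z_β = 0.32 · √(52/2) - 2.576
z_β = 0.32 · 5.099 - 2.576
z_β = -0.944

Power = Φ(z_β) = Φ(-0.944) ≈ 0.173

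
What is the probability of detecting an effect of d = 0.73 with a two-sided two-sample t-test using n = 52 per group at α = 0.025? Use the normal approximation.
Power ≈ 0.93

Power calculation (two-sample t-test, normal approximation):
z_β = d · √(n/2) - z_{α/2}
z_β = 0.73 · √(52/2) - 2.241
z_β = 0.73 · 5.099 - 2.241
z_β = 1.481

Power = Φ(z_β) = Φ(1.481) ≈ 0.931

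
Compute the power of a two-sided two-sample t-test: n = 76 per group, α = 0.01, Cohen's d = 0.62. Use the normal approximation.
Power ≈ 0.89

Power calculation (two-sample t-test, normal approximation):
z_β = d · √(n/2) - z_{α/2}
z_β = 0.62 · √(76/2) - 2.576
z_β = 0.62 · 6.164 - 2.576
z_β = 1.246

Power = Φ(z_β) = Φ(1.246) ≈ 0.894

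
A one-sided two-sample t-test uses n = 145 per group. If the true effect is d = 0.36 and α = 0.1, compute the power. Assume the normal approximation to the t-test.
Power ≈ 0.96

Power calculation (two-sample t-test, normal approximation):
z_β = d · √(n/2) - z_α
z_β = 0.36 · √(145/2) - 1.282
z_β = 0.36 · 8.515 - 1.282
z_β = 1.784

Power = Φ(z_β) = Φ(1.784) ≈ 0.963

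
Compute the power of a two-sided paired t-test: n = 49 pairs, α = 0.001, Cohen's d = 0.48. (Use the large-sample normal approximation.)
Power ≈ 0.53

Power calculation (paired t-test, normal approximation):
z_β = d · √n - z_{α/2}
z_β = 0.48 · √49 - 3.291
z_β = 0.48 · 7.000 - 3.291
z_β = 0.069

Power = Φ(z_β) = Φ(0.069) ≈ 0.528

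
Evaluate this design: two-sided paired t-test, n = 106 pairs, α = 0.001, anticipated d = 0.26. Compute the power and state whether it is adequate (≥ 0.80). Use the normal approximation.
Power ≈ 0.27; the study is underpowered (power < 0.80)

Power calculation (paired t-test, normal approximation):
z_β = d · √n - z_{α/2}
z_β = 0.26 · √106 - 3.291
z_β = 0.26 · 10.296 - 3.291
z_β = -0.614

Power = Φ(z_β) = Φ(-0.614) ≈ 0.270

Effect size d = 0.26 is small by Cohen's convention (0.2/0.5/0.8).

Threshold: power ≥ 0.80 is conventionally adequate.
Power ≈ 0.27 → the study is underpowered (power < 0.80).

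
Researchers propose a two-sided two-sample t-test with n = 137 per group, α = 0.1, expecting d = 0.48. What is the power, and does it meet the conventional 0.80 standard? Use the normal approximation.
Power ≈ 0.99; the study is adequately powered (power ≥ 0.80)

Power calculation (two-sample t-test, normal approximation):
z_β = d · √(n/2) - z_{α/2}
z_β = 0.48 · √(137/2) - 1.645
z_β = 0.48 · 8.276 - 1.645
z_β = 2.328

Power = Φ(z_β) = Φ(2.328) ≈ 0.990

Effect size d = 0.48 is small by Cohen's convention (0.2/0.5/0.8).

Threshold: power ≥ 0.80 is conventionally adequate.
Power ≈ 0.99 → the study is adequately powered (power ≥ 0.80).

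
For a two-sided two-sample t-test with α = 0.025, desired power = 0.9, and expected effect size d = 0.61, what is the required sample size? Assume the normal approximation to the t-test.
n = 67 per group

Sample size formula (two-sample t-test, normal approximation):
n = 2 · ((z_{α/2} + z_β) / d)²

z_{α/2} = 2.241 (for α = 0.025, two-sided)
z_β = 1.282 (for power = 0.9)
d = 0.61

n = 2 · ((2.241 + 1.282) / 0.61)²
n = 2 · (5.775)²
n ≈ 66.70
Round up to the next whole number: n = 67 per group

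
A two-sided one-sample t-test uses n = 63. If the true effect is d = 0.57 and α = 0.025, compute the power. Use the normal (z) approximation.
Power ≈ 0.99

Power calculation (one-sample t-test, normal approximation):
z_β = d · √n - z_{α/2}
z_β = 0.57 · √63 - 2.241
z_β = 0.57 · 7.937 - 2.241
z_β = 2.283

Power = Φ(z_β) = Φ(2.283) ≈ 0.989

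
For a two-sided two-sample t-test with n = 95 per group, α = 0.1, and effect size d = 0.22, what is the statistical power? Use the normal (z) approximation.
Power ≈ 0.45

Power calculation (two-sample t-test, normal approximation):
z_β = d · √(n/2) - z_{α/2}
z_β = 0.22 · √(95/2) - 1.645
z_β = 0.22 · 6.892 - 1.645
z_β = -0.129

Power = Φ(z_β) = Φ(-0.129) ≈ 0.449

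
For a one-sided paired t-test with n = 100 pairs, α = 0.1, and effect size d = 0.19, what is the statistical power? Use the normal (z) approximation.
Power ≈ 0.73

Power calculation (paired t-test, normal approximation):
z_β = d · √n - z_α
z_β = 0.19 · √100 - 1.282
z_β = 0.19 · 10.000 - 1.282
z_β = 0.618

Power = Φ(z_β) = Φ(0.618) ≈ 0.732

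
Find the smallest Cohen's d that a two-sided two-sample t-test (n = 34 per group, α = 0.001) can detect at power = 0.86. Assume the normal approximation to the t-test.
d ≈ 1.06

Minimum detectable effect (two-sample t-test, normal approximation):
d = (z_{α/2} + z_β) / √(n/2)
d = (3.291 + 1.080) / √(34/2)
d = 4.371 / 4.123
d ≈ 1.06

By Cohen's convention (0.2 small / 0.5 medium / 0.8 large): large effect.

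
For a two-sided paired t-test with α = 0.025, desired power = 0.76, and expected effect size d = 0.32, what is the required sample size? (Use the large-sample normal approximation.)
n = 85 pairs

Sample size formula (paired t-test, normal approximation):
n = ((z_{α/2} + z_β) / d)²

z_{α/2} = 2.241 (for α = 0.025, two-sided)
z_β = 0.706 (for power = 0.76)
d = 0.32

n = ((2.241 + 0.706) / 0.32)²
n = (9.209)²
n ≈ 84.81
Round up to the next whole number: n = 85 pairs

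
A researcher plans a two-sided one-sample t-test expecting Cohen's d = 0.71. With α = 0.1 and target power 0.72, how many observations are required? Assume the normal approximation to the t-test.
n = 10

Sample size formula (one-sample t-test, normal approximation):
n = ((z_{α/2} + z_β) / d)²

z_{α/2} = 1.645 (for α = 0.1, two-sided)
z_β = 0.583 (for power = 0.72)
d = 0.71

n = ((1.645 + 0.583) / 0.71)²
n = (3.138)²
n ≈ 9.85
Round up to the next whole number: n = 10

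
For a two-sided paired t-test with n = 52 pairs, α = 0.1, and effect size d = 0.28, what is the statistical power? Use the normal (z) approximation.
Power ≈ 0.65

Power calculation (paired t-test, normal approximation):
z_β = d · √n - z_{α/2}
z_β = 0.28 · √52 - 1.645
z_β = 0.28 · 7.211 - 1.645
z_β = 0.374

Power = Φ(z_β) = Φ(0.374) ≈ 0.646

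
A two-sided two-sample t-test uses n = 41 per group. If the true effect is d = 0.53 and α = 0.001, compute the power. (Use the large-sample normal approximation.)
Power ≈ 0.19

Power calculation (two-sample t-test, normal approximation):
z_β = d · √(n/2) - z_{α/2}
z_β = 0.53 · √(41/2) - 3.291
z_β = 0.53 · 4.528 - 3.291
z_β = -0.891

Power = Φ(z_β) = Φ(-0.891) ≈ 0.187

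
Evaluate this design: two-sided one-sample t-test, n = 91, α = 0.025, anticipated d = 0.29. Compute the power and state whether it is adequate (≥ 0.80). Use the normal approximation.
Power ≈ 0.70; the study is underpowered (power < 0.80)

Power calculation (one-sample t-test, normal approximation):
z_β = d · √n - z_{α/2}
z_β = 0.29 · √91 - 2.241
z_β = 0.29 · 9.539 - 2.241
z_β = 0.525

Power = Φ(z_β) = Φ(0.525) ≈ 0.700

Effect size d = 0.29 is small by Cohen's convention (0.2/0.5/0.8).

Threshold: power ≥ 0.80 is conventionally adequate.
Power ≈ 0.70 → the study is underpowered (power < 0.80).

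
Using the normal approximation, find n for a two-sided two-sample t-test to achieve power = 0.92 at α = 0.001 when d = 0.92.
n = 53 per group

Sample size formula (two-sample t-test, normal approximation):
n = 2 · ((z_{α/2} + z_β) / d)²

z_{α/2} = 3.291 (for α = 0.001, two-sided)
z_β = 1.405 (for power = 0.92)
d = 0.92

n = 2 · ((3.291 + 1.405) / 0.92)²
n = 2 · (5.104)²
n ≈ 52.10
Round up to the next whole number: n = 53 per group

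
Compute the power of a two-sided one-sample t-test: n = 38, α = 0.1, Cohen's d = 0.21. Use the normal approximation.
Power ≈ 0.36

Power calculation (one-sample t-test, normal approximation):
z_β = d · √n - z_{α/2}
z_β = 0.21 · √38 - 1.645
z_β = 0.21 · 6.164 - 1.645
z_β = -0.350

Power = Φ(z_β) = Φ(-0.350) ≈ 0.363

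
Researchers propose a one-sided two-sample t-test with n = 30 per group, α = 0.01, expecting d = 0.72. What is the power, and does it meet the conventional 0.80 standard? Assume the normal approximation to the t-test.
Power ≈ 0.68; the study is underpowered (power < 0.80)

Power calculation (two-sample t-test, normal approximation):
z_β = d · √(n/2) - z_α
z_β = 0.72 · √(30/2) - 2.326
z_β = 0.72 · 3.873 - 2.326
z_β = 0.462

Power = Φ(z_β) = Φ(0.462) ≈ 0.678

Effect size d = 0.72 is medium by Cohen's convention (0.2/0.5/0.8).

Threshold: power ≥ 0.80 is conventionally adequate.
Power ≈ 0.68 → the study is underpowered (power < 0.80).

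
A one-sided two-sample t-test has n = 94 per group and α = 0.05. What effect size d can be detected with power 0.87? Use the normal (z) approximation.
d ≈ 0.40

Minimum detectable effect (two-sample t-test, normal approximation):
d = (z_α + z_β) / √(n/2)
d = (1.645 + 1.126) / √(94/2)
d = 2.771 / 6.856
d ≈ 0.40

By Cohen's convention (0.2 small / 0.5 medium / 0.8 large): small effect.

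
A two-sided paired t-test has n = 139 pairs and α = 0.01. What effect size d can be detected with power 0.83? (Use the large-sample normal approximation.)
d ≈ 0.30

Minimum detectable effect (paired t-test, normal approximation):
d = (z_{α/2} + z_β) / √n
d = (2.576 + 0.954) / √139
d = 3.530 / 11.790
d ≈ 0.30

By Cohen's convention (0.2 small / 0.5 medium / 0.8 large): small effect.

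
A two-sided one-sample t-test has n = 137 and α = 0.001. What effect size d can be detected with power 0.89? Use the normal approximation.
d ≈ 0.39

Minimum detectable effect (one-sample t-test, normal approximation):
d = (z_{α/2} + z_β) / √n
d = (3.291 + 1.227) / √137
d = 4.517 / 11.705
d ≈ 0.39

By Cohen's convention (0.2 small / 0.5 medium / 0.8 large): small effect.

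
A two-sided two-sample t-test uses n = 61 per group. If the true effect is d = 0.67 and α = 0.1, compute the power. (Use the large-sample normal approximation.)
Power ≈ 0.98

Power calculation (two-sample t-test, normal approximation):
z_β = d · √(n/2) - z_{α/2}
z_β = 0.67 · √(61/2) - 1.645
z_β = 0.67 · 5.523 - 1.645
z_β = 2.055

Power = Φ(z_β) = Φ(2.055) ≈ 0.980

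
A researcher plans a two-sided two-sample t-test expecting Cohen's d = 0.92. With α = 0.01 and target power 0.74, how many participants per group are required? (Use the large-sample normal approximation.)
n = 25 per group

Sample size formula (two-sample t-test, normal approximation):
n = 2 · ((z_{α/2} + z_β) / d)²

z_{α/2} = 2.576 (for α = 0.01, two-sided)
z_β = 0.643 (for power = 0.74)
d = 0.92

n = 2 · ((2.576 + 0.643) / 0.92)²
n = 2 · (3.499)²
n ≈ 24.49
Round up to the next whole number: n = 25 per group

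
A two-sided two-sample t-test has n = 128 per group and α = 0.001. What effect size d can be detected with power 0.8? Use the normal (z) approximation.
d ≈ 0.52

Minimum detectable effect (two-sample t-test, normal approximation):
d = (z_{α/2} + z_β) / √(n/2)
d = (3.291 + 0.842) / √(128/2)
d = 4.132 / 8.000
d ≈ 0.52

By Cohen's convention (0.2 small / 0.5 medium / 0.8 large): medium effect.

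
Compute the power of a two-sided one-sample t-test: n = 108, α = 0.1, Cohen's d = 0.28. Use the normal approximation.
Power ≈ 0.90

Power calculation (one-sample t-test, normal approximation):
z_β = d · √n - z_{α/2}
z_β = 0.28 · √108 - 1.645
z_β = 0.28 · 10.392 - 1.645
z_β = 1.265

Power = Φ(z_β) = Φ(1.265) ≈ 0.897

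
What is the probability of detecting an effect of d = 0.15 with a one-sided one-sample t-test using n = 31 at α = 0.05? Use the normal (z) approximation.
Power ≈ 0.21

Power calculation (one-sample t-test, normal approximation):
z_β = d · √n - z_α
z_β = 0.15 · √31 - 1.645
z_β = 0.15 · 5.568 - 1.645
z_β = -0.810

Power = Φ(z_β) = Φ(-0.810) ≈ 0.209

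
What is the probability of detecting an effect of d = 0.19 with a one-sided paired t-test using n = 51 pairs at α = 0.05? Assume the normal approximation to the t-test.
Power ≈ 0.39

Power calculation (paired t-test, normal approximation):
z_β = d · √n - z_α
z_β = 0.19 · √51 - 1.645
z_β = 0.19 · 7.141 - 1.645
z_β = -0.288

Power = Φ(z_β) = Φ(-0.288) ≈ 0.387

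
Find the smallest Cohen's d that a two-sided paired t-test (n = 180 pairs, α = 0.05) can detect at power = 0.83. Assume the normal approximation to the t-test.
d ≈ 0.22

Minimum detectable effect (paired t-test, normal approximation):
d = (z_{α/2} + z_β) / √n
d = (1.960 + 0.954) / √180
d = 2.914 / 13.416
d ≈ 0.22

By Cohen's convention (0.2 small / 0.5 medium / 0.8 large): small effect.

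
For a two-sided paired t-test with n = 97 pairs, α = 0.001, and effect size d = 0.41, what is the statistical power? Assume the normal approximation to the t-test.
Power ≈ 0.77

Power calculation (paired t-test, normal approximation):
z_β = d · √n - z_{α/2}
z_β = 0.41 · √97 - 3.291
z_β = 0.41 · 9.849 - 3.291
z_β = 0.748

Power = Φ(z_β) = Φ(0.748) ≈ 0.773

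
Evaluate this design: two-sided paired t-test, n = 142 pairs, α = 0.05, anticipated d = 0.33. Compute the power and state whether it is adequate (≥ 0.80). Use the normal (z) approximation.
Power ≈ 0.98; the study is adequately powered (power ≥ 0.80)

Power calculation (paired t-test, normal approximation):
z_β = d · √n - z_{α/2}
z_β = 0.33 · √142 - 1.960
z_β = 0.33 · 11.916 - 1.960
z_β = 1.972

Power = Φ(z_β) = Φ(1.972) ≈ 0.976

Effect size d = 0.33 is small by Cohen's convention (0.2/0.5/0.8).

Threshold: power ≥ 0.80 is conventionally adequate.
Power ≈ 0.98 → the study is adequately powered (power ≥ 0.80).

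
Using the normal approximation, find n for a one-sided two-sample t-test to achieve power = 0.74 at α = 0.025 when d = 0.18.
n = 419 per group

Sample size formula (two-sample t-test, normal approximation):
n = 2 · ((z_α + z_β) / d)²

z_α = 1.960 (for α = 0.025, one-sided)
z_β = 0.643 (for power = 0.74)
d = 0.18

n = 2 · ((1.960 + 0.643) / 0.18)²
n = 2 · (14.461)²
n ≈ 418.24
Round up to the next whole number: n = 419 per group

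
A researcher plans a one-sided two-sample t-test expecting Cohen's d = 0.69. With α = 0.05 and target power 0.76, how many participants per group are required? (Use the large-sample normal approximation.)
n = 24 per group

Sample size formula (two-sample t-test, normal approximation):
n = 2 · ((z_α + z_β) / d)²

z_α = 1.645 (for α = 0.05, one-sided)
z_β = 0.706 (for power = 0.76)
d = 0.69

n = 2 · ((1.645 + 0.706) / 0.69)²
n = 2 · (3.407)²
n ≈ 23.22
Round up to the next whole number: n = 24 per group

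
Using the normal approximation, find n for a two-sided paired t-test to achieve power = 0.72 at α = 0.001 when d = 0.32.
n = 147 pairs

Sample size formula (paired t-test, normal approximation):
n = ((z_{α/2} + z_β) / d)²

z_{α/2} = 3.291 (for α = 0.001, two-sided)
z_β = 0.583 (for power = 0.72)
d = 0.32

n = ((3.291 + 0.583) / 0.32)²
n = (12.106)²
n ≈ 146.56
Round up to the next whole number: n = 147 pairs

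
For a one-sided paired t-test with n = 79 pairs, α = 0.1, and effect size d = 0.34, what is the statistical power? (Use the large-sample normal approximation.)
Power ≈ 0.96

Power calculation (paired t-test, normal approximation):
z_β = d · √n - z_α
z_β = 0.34 · √79 - 1.282
z_β = 0.34 · 8.888 - 1.282
z_β = 1.740

Power = Φ(z_β) = Φ(1.740) ≈ 0.959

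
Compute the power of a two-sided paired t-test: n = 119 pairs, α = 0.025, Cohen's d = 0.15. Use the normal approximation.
Power ≈ 0.27

Power calculation (paired t-test, normal approximation):
z_β = d · √n - z_{α/2}
z_β = 0.15 · √119 - 2.241
z_β = 0.15 · 10.909 - 2.241
z_β = -0.605

Power = Φ(z_β) = Φ(-0.605) ≈ 0.273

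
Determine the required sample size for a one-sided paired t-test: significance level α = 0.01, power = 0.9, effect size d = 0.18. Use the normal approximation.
n = 402 pairs

Sample size formula (paired t-test, normal approximation):
n = ((z_α + z_β) / d)²

z_α = 2.326 (for α = 0.01, one-sided)
z_β = 1.282 (for power = 0.9)
d = 0.18

n = ((2.326 + 1.282) / 0.18)²
n = (20.044)²
n ≈ 401.76
Round up to the next whole number: n = 402 pairs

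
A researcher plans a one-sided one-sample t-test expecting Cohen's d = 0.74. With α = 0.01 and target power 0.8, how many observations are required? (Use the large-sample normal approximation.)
n = 19

Sample size formula (one-sample t-test, normal approximation):
n = ((z_α + z_β) / d)²

z_α = 2.326 (for α = 0.01, one-sided)
z_β = 0.842 (for power = 0.8)
d = 0.74

n = ((2.326 + 0.842) / 0.74)²
n = (4.281)²
n ≈ 18.33
Round up to the next whole number: n = 19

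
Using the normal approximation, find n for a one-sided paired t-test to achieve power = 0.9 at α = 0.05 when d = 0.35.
n = 70 pairs

Sample size formula (paired t-test, normal approximation):
n = ((z_α + z_β) / d)²

z_α = 1.645 (for α = 0.05, one-sided)
z_β = 1.282 (for power = 0.9)
d = 0.35

n = ((1.645 + 1.282) / 0.35)²
n = (8.363)²
n ≈ 69.94
Round up to the next whole number: n = 70 pairs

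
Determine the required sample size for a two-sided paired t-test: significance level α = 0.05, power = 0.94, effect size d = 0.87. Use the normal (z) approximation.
n = 17 pairs

Sample size formula (paired t-test, normal approximation):
n = ((z_{α/2} + z_β) / d)²

z_{α/2} = 1.960 (for α = 0.05, two-sided)
z_β = 1.555 (for power = 0.94)
d = 0.87

n = ((1.960 + 1.555) / 0.87)²
n = (4.040)²
n ≈ 16.32
Round up to the next whole number: n = 17 pairs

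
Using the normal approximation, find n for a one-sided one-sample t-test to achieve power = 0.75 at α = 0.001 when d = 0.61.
n = 39

Sample size formula (one-sample t-test, normal approximation):
n = ((z_α + z_β) / d)²

z_α = 3.090 (for α = 0.001, one-sided)
z_β = 0.674 (for power = 0.75)
d = 0.61

n = ((3.090 + 0.674) / 0.61)²
n = (6.170)²
n ≈ 38.07
Round up to the next whole number: n = 39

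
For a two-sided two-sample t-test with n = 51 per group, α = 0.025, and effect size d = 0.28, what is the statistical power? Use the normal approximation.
Power ≈ 0.20

Power calculation (two-sample t-test, normal approximation):
z_β = d · √(n/2) - z_{α/2}
z_β = 0.28 · √(51/2) - 2.241
z_β = 0.28 · 5.050 - 2.241
z_β = -0.827

Power = Φ(z_β) = Φ(-0.827) ≈ 0.204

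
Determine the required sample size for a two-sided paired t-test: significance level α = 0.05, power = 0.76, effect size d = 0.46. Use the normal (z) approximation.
n = 34 pairs

Sample size formula (paired t-test, normal approximation):
n = ((z_{α/2} + z_β) / d)²

z_{α/2} = 1.960 (for α = 0.05, two-sided)
z_β = 0.706 (for power = 0.76)
d = 0.46

n = ((1.960 + 0.706) / 0.46)²
n = (5.796)²
n ≈ 33.59
Round up to the next whole number: n = 34 pairs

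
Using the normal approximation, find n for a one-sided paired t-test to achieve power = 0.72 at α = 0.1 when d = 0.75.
n = 7 pairs

Sample size formula (paired t-test, normal approximation):
n = ((z_α + z_β) / d)²

z_α = 1.282 (for α = 0.1, one-sided)
z_β = 0.583 (for power = 0.72)
d = 0.75

n = ((1.282 + 0.583) / 0.75)²
n = (2.487)²
n ≈ 6.19
Round up to the next whole number: n = 7 pairs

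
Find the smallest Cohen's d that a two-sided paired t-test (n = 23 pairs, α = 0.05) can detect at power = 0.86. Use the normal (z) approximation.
d ≈ 0.63

Minimum detectable effect (paired t-test, normal approximation):
d = (z_{α/2} + z_β) / √n
d = (1.960 + 1.080) / √23
d = 3.040 / 4.796
d ≈ 0.63

By Cohen's convention (0.2 small / 0.5 medium / 0.8 large): medium effect.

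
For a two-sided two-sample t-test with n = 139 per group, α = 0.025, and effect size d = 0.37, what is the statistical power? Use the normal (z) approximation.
Power ≈ 0.80

Power calculation (two-sample t-test, normal approximation):
z_β = d · √(n/2) - z_{α/2}
z_β = 0.37 · √(139/2) - 2.241
z_β = 0.37 · 8.337 - 2.241
z_β = 0.843

Power = Φ(z_β) = Φ(0.843) ≈ 0.800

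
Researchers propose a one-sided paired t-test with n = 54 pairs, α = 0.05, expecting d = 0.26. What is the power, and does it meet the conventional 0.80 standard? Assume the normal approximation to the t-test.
Power ≈ 0.60; the study is underpowered (power < 0.80)

Power calculation (paired t-test, normal approximation):
z_β = d · √n - z_α
z_β = 0.26 · √54 - 1.645
z_β = 0.26 · 7.348 - 1.645
z_β = 0.266

Power = Φ(z_β) = Φ(0.266) ≈ 0.605

Effect size d = 0.26 is small by Cohen's convention (0.2/0.5/0.8).

Threshold: power ≥ 0.80 is conventionally adequate.
Power ≈ 0.60 → the study is underpowered (power < 0.80).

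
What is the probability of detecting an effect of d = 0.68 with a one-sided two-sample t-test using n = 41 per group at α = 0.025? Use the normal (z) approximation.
Power ≈ 0.87

Power calculation (two-sample t-test, normal approximation):
z_β = d · √(n/2) - z_α
z_β = 0.68 · √(41/2) - 1.960
z_β = 0.68 · 4.528 - 1.960
z_β = 1.119

Power = Φ(z_β) = Φ(1.119) ≈ 0.868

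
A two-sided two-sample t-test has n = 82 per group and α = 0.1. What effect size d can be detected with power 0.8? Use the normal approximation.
d ≈ 0.39

Minimum detectable effect (two-sample t-test, normal approximation):
d = (z_{α/2} + z_β) / √(n/2)
d = (1.645 + 0.842) / √(82/2)
d = 2.486 / 6.403
d ≈ 0.39

By Cohen's convention (0.2 small / 0.5 medium / 0.8 large): small effect.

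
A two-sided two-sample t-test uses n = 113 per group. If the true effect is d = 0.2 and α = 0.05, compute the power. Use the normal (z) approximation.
Power ≈ 0.32

Power calculation (two-sample t-test, normal approximation):
z_β = d · √(n/2) - z_{α/2}
z_β = 0.2 · √(113/2) - 1.960
z_β = 0.2 · 7.517 - 1.960
z_β = -0.457

Power = Φ(z_β) = Φ(-0.457) ≈ 0.324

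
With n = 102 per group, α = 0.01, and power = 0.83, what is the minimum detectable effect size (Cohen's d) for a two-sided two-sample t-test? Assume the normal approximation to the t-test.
d ≈ 0.49

Minimum detectable effect (two-sample t-test, normal approximation):
d = (z_{α/2} + z_β) / √(n/2)
d = (2.576 + 0.954) / √(102/2)
d = 3.530 / 7.141
d ≈ 0.49

By Cohen's convention (0.2 small / 0.5 medium / 0.8 large): small effect.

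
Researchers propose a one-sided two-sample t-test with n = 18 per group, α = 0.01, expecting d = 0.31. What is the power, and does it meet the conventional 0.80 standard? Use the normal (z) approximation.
Power ≈ 0.08; the study is underpowered (power < 0.80)

Power calculation (two-sample t-test, normal approximation):
z_β = d · √(n/2) - z_α
z_β = 0.31 · √(18/2) - 2.326
z_β = 0.31 · 3.000 - 2.326
z_β = -1.396

Power = Φ(z_β) = Φ(-1.396) ≈ 0.081

Effect size d = 0.31 is small by Cohen's convention (0.2/0.5/0.8).

Threshold: power ≥ 0.80 is conventionally adequate.
Power ≈ 0.08 → the study is underpowered (power < 0.80).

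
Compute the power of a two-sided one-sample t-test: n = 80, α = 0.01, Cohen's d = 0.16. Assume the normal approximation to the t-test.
Power ≈ 0.13

Power calculation (one-sample t-test, normal approximation):
z_β = d · √n - z_{α/2}
z_β = 0.16 · √80 - 2.576
z_β = 0.16 · 8.944 - 2.576
z_β = -1.145

Power = Φ(z_β) = Φ(-1.145) ≈ 0.126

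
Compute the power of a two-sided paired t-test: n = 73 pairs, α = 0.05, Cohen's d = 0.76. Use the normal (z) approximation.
Power ≈ 1.00

Power calculation (paired t-test, normal approximation):
z_β = d · √n - z_{α/2}
z_β = 0.76 · √73 - 1.960
z_β = 0.76 · 8.544 - 1.960
z_β = 4.533

Power = Φ(z_β) = Φ(4.533) ≈ 1.000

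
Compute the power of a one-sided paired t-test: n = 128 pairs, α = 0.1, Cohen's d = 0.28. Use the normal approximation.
Power ≈ 0.97

Power calculation (paired t-test, normal approximation):
z_β = d · √n - z_α
z_β = 0.28 · √128 - 1.282
z_β = 0.28 · 11.314 - 1.282
z_β = 1.886

Power = Φ(z_β) = Φ(1.886) ≈ 0.970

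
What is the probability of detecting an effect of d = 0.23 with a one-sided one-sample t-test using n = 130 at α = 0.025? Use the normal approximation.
Power ≈ 0.75

Power calculation (one-sample t-test, normal approximation):
z_β = d · √n - z_α
z_β = 0.23 · √130 - 1.960
z_β = 0.23 · 11.402 - 1.960
z_β = 0.662

Power = Φ(z_β) = Φ(0.662) ≈ 0.746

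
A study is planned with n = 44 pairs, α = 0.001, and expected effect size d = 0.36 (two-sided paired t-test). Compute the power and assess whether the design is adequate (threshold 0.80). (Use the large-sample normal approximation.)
Power ≈ 0.18; the study is underpowered (power < 0.80)

Power calculation (paired t-test, normal approximation):
z_β = d · √n - z_{α/2}
z_β = 0.36 · √44 - 3.291
z_β = 0.36 · 6.633 - 3.291
z_β = -0.903

Power = Φ(z_β) = Φ(-0.903) ≈ 0.183

Effect size d = 0.36 is small by Cohen's convention (0.2/0.5/0.8).

Threshold: power ≥ 0.80 is conventionally adequate.
Power ≈ 0.18 → the study is underpowered (power < 0.80).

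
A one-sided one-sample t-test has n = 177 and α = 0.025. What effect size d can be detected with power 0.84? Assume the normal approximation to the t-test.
d ≈ 0.22

Minimum detectable effect (one-sample t-test, normal approximation):
d = (z_α + z_β) / √n
d = (1.960 + 0.994) / √177
d = 2.954 / 13.304
d ≈ 0.22

By Cohen's convention (0.2 small / 0.5 medium / 0.8 large): small effect.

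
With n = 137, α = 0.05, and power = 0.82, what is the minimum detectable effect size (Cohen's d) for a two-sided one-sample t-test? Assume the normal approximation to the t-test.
d ≈ 0.25

Minimum detectable effect (one-sample t-test, normal approximation):
d = (z_{α/2} + z_β) / √n
d = (1.960 + 0.915) / √137
d = 2.875 / 11.705
d ≈ 0.25

By Cohen's convention (0.2 small / 0.5 medium / 0.8 large): small effect.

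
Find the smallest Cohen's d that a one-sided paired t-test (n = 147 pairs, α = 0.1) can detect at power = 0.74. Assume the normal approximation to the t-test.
d ≈ 0.16

Minimum detectable effect (paired t-test, normal approximation):
d = (z_α + z_β) / √n
d = (1.282 + 0.643) / √147
d = 1.925 / 12.124
d ≈ 0.16

By Cohen's convention (0.2 small / 0.5 medium / 0.8 large): very small effect.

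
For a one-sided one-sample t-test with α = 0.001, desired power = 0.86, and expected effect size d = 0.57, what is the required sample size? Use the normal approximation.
n = 54

Sample size formula (one-sample t-test, normal approximation):
n = ((z_α + z_β) / d)²

z_α = 3.090 (for α = 0.001, one-sided)
z_β = 1.080 (for power = 0.86)
d = 0.57

n = ((3.090 + 1.080) / 0.57)²
n = (7.316)²
n ≈ 53.52
Round up to the next whole number: n = 54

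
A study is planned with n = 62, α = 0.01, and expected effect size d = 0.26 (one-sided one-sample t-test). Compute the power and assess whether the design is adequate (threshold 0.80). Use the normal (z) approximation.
Power ≈ 0.39; the study is underpowered (power < 0.80)

Power calculation (one-sample t-test, normal approximation):
z_β = d · √n - z_α
z_β = 0.26 · √62 - 2.326
z_β = 0.26 · 7.874 - 2.326
z_β = -0.279

Power = Φ(z_β) = Φ(-0.279) ≈ 0.390

Effect size d = 0.26 is small by Cohen's convention (0.2/0.5/0.8).

Threshold: power ≥ 0.80 is conventionally adequate.
Power ≈ 0.39 → the study is underpowered (power < 0.80).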